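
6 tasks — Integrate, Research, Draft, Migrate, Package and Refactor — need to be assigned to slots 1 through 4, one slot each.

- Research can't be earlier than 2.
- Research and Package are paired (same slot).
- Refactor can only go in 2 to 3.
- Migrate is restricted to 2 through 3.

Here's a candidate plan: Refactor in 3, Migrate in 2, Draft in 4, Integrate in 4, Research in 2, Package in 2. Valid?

Valid

Research and Package are paired (same slot) — holds.
Migrate is restricted to 2 through 3 — holds.
Refactor can only go in 2 to 3 — holds.
Research can't be earlier than 2 — holds.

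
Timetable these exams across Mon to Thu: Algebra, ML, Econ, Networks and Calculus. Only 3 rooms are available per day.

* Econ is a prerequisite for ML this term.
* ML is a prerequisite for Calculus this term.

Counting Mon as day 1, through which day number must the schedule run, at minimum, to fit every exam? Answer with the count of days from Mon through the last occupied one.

3 days

The precedence chain requires at least 3 distinct days.
With at most 3 per day and 5 exams, at least 2 days are needed.
3 works (last occupied day: Wed): for example Econ -> Mon, Calculus -> Wed, Networks -> Mon, ML -> Tue, Algebra -> Mon.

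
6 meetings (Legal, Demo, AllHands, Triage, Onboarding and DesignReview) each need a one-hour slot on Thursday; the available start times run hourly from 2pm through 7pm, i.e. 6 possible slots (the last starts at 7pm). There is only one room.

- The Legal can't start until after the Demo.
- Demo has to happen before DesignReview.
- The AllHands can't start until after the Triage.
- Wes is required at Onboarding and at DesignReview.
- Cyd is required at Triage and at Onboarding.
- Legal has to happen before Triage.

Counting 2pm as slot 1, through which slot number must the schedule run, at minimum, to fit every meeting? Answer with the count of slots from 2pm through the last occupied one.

6 slots

The precedence chain requires at least 4 distinct slots.
With at most 1 per slot and 6 meetings, at least 6 slots are needed.
6 works (last occupied slot: 7pm): for example Onboarding in 7pm; Triage in 4pm; Legal in 3pm; Demo in 2pm; DesignReview in 6pm; AllHands in 5pm.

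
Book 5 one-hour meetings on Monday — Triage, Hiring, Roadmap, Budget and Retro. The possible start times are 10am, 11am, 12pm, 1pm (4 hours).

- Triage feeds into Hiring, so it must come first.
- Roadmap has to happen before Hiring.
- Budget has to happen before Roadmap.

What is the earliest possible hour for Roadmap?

Precedence pushes Roadmap to at least 11am; downstream work caps Roadmap at 12pm.
Roadmap at 11am is achievable: Hiring in 12pm, Triage in 10am, Retro in 10am, Budget in 10am, Roadmap in 11am.

11am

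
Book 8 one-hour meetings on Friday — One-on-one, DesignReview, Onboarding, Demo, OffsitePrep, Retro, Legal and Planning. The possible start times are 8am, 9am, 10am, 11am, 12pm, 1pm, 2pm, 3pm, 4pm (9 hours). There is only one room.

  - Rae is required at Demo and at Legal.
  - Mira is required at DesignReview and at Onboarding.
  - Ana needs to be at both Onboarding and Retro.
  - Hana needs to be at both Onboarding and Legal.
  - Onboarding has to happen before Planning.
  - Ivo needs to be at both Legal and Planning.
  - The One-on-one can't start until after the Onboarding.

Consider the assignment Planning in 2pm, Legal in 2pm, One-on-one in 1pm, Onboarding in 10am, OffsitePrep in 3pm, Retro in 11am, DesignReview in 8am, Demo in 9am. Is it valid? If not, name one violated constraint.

No — it violates: Ivo needs to be at both Legal and Planning

There is only one room — violated.
Mira is required at DesignReview and at Onboarding — holds.
Rae is required at Demo and at Legal — holds.
The One-on-one can't start until after the Onboarding — holds.
Ana needs to be at both Onboarding and Retro — holds.
Onboarding has to happen before Planning — holds.
Ivo needs to be at both Legal and Planning — violated.
Hana needs to be at both Onboarding and Legal — holds.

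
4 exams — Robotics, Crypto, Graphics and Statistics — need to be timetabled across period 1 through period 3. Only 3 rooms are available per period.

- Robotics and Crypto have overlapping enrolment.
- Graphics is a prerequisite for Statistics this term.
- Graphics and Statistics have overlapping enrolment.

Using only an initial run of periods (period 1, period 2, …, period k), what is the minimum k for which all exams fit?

The precedence chain requires at least 2 distinct periods.
With at most 3 per period and 4 exams, at least 2 periods are needed.
2 works (last occupied period: period 2): for example Crypto in period 2; Graphics in period 1; Statistics in period 2; Robotics in period 1.

2 periods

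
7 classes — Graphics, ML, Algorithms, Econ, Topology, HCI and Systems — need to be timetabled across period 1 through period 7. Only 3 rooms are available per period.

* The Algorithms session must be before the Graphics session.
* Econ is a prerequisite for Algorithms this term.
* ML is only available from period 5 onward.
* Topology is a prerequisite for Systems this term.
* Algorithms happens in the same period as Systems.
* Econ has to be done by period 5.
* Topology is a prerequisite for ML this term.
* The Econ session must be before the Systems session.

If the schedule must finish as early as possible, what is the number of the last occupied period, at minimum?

5

The precedence chain requires at least 3 distinct periods.
With at most 3 per period and 7 classes, at least 3 periods are needed.
ML can't be placed before period 5, so the schedule must run through at least period 5.
5 works (last occupied period: period 5): for example Econ in period 1, HCI in period 1, Topology in period 1, Graphics in period 3, Systems in period 2, ML in period 5, Algorithms in period 2.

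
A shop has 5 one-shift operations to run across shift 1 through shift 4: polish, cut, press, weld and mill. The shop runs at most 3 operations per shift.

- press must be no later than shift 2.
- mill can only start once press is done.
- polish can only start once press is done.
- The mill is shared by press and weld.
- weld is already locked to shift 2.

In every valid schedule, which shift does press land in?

shift 1

press's window is shift 1–shift 2.
weld is fixed at shift 2, and press can't share a shift with weld.
So press must be shift 1.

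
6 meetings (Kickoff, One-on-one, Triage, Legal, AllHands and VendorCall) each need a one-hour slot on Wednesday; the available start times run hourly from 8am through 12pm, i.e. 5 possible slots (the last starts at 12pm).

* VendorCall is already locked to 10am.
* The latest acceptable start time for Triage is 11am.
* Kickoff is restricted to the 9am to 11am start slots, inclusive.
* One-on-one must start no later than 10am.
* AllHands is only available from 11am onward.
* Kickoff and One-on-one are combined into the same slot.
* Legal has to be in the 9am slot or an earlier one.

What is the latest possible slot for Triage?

Triage's own window allows nothing later than 11am.
Triage at 11am is achievable: Legal in 8am, One-on-one in 9am, Triage in 11am, Kickoff in 9am, AllHands in 11am, VendorCall in 10am.

11am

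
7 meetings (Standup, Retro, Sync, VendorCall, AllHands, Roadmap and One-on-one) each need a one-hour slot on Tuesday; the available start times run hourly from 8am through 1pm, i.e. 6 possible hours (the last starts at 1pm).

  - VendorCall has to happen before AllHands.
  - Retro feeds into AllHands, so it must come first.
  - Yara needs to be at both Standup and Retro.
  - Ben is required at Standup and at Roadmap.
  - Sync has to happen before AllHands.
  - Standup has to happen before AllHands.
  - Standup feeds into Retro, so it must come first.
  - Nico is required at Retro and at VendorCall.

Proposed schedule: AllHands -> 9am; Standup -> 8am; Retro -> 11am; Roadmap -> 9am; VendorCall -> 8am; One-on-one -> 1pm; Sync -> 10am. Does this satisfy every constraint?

No. Retro feeds into AllHands, so it must come first is not satisfied.

Sync has to happen before AllHands — violated.
Nico is required at Retro and at VendorCall — holds.
VendorCall has to happen before AllHands — holds.
Retro feeds into AllHands, so it must come first — violated.
Standup has to happen before AllHands — holds.
Standup feeds into Retro, so it must come first — holds.
Ben is required at Standup and at Roadmap — holds.
Yara needs to be at both Standup and Retro — holds.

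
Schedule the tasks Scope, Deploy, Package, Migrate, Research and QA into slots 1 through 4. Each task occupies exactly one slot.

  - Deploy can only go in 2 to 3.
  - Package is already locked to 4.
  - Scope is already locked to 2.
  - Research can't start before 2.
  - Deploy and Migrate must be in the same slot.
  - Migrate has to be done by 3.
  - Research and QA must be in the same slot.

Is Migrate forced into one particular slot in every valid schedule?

Migrate can be 2 (e.g. Migrate -> 2, Deploy -> 2, Package -> 4, Scope -> 2, Research -> 2, QA -> 2) or 3 (e.g. Migrate -> 3, Research -> 2, Scope -> 2, QA -> 2, Deploy -> 3, Package -> 4).

No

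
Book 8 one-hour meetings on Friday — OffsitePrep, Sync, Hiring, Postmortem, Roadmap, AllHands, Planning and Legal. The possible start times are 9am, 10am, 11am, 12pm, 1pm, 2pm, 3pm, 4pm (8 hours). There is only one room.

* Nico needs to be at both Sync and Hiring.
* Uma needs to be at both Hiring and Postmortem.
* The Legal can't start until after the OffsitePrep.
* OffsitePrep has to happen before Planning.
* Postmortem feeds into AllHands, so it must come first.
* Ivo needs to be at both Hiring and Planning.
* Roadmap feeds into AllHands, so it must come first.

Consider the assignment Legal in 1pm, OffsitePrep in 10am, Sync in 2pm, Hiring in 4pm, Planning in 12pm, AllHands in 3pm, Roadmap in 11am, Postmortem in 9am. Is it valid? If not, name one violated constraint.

Yes

Uma needs to be at both Hiring and Postmortem — holds.
The Legal can't start until after the OffsitePrep — holds.
Roadmap feeds into AllHands, so it must come first — holds.
Ivo needs to be at both Hiring and Planning — holds.
Nico needs to be at both Sync and Hiring — holds.
There is only one room — holds.
Postmortem feeds into AllHands, so it must come first — holds.
OffsitePrep has to happen before Planning — holds.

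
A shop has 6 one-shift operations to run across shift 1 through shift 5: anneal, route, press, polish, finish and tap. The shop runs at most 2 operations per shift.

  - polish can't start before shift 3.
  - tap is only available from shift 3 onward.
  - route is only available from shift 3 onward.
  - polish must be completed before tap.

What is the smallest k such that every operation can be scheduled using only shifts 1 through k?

The precedence chain requires at least 2 distinct shifts.
With at most 2 per shift and 6 operations, at least 3 shifts are needed.
Propagating the time windows through the other constraints, tap can't land before shift 4, so the schedule must run through at least shift 4.
4 works (last occupied shift: shift 4): for example finish=shift 2; press=shift 1; polish=shift 3; route=shift 3; tap=shift 4; anneal=shift 1.

4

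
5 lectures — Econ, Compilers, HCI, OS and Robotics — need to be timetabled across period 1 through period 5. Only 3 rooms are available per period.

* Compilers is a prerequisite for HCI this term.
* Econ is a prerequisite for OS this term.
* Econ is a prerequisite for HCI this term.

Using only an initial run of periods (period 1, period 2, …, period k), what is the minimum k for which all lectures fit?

2 periods

The precedence chain requires at least 2 distinct periods.
With at most 3 per period and 5 lectures, at least 2 periods are needed.
2 works (last occupied period: period 2): for example Robotics=period 1; Compilers=period 1; OS=period 2; Econ=period 1; HCI=period 2.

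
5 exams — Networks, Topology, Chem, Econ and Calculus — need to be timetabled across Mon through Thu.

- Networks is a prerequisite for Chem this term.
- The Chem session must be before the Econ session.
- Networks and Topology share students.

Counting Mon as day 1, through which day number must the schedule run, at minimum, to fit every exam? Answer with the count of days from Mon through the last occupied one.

3

The precedence chain requires at least 3 distinct days.
3 works (last occupied day: Wed): for example Calculus -> Mon, Topology -> Tue, Networks -> Mon, Econ -> Wed, Chem -> Tue.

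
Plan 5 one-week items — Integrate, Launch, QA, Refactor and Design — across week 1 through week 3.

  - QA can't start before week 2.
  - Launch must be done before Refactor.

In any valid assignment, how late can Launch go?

week 2

Downstream work caps Launch at week 2.
Launch at week 2 is achievable: Launch in week 2; Integrate in week 1; Refactor in week 3; Design in week 1; QA in week 2.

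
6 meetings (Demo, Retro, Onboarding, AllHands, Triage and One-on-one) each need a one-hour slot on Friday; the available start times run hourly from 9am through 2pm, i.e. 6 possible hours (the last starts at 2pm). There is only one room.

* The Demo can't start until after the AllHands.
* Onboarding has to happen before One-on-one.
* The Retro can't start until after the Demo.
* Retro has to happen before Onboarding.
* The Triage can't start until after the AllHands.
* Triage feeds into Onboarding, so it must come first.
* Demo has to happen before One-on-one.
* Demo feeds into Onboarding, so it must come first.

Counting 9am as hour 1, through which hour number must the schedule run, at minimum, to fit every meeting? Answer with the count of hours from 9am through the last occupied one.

The precedence chain requires at least 5 distinct hours.
With at most 1 per hour and 6 meetings, at least 6 hours are needed.
6 works (last occupied hour: 2pm): for example Demo=10am, Triage=12pm, One-on-one=2pm, AllHands=9am, Onboarding=1pm, Retro=11am.

6 hours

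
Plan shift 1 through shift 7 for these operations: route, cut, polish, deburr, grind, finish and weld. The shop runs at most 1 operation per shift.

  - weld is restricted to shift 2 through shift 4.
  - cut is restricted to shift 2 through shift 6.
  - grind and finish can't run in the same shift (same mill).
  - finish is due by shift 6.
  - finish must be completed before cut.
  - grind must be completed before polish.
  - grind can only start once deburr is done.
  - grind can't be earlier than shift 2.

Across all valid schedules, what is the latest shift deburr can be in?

Downstream work caps deburr at shift 5.
deburr at shift 5 is achievable: deburr=shift 5, cut=shift 3, finish=shift 1, route=shift 4, polish=shift 7, weld=shift 2, grind=shift 6.

shift 5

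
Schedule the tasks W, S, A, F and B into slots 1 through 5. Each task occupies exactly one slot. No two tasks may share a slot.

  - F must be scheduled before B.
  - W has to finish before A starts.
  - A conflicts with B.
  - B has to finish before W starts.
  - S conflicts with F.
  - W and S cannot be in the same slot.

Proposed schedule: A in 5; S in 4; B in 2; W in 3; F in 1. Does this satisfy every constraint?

No two tasks may share a slot — holds.
B has to finish before W starts — holds.
F must be scheduled before B — holds.
A conflicts with B — holds.
W and S cannot be in the same slot — holds.
W has to finish before A starts — holds.
S conflicts with F — holds.

Yes, all constraints hold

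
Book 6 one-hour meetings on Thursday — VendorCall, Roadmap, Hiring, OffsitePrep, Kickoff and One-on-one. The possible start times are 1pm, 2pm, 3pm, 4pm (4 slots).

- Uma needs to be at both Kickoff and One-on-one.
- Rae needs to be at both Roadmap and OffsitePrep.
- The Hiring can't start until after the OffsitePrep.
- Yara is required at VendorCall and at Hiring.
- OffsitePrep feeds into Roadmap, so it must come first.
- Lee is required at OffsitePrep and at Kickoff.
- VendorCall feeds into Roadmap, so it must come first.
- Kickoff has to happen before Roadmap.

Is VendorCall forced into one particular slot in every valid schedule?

VendorCall can be 1pm (e.g. One-on-one -> 1pm; Hiring -> 2pm; Kickoff -> 2pm; VendorCall -> 1pm; OffsitePrep -> 1pm; Roadmap -> 3pm) or 2pm (e.g. Hiring in 3pm; One-on-one in 1pm; OffsitePrep in 1pm; Kickoff in 2pm; VendorCall in 2pm; Roadmap in 3pm).

No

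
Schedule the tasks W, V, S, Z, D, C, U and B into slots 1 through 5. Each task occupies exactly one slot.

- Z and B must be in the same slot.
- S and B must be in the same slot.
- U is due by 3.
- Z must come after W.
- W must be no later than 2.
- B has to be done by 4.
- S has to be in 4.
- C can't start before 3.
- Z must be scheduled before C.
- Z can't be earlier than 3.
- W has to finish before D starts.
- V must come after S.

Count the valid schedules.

21

Splitting on W: it can be 1 (12), 2 (9). Listing each branch's schedules as (V, S, Z, D, C, U, B):
W=1: (5,4,4,2,5,1,4) (5,4,4,2,5,2,4) (5,4,4,2,5,3,4) (5,4,4,3,5,1,4) (5,4,4,3,5,2,4) (5,4,4,3,5,3,4) (5,4,4,4,5,1,4) (5,4,4,4,5,2,4) (5,4,4,4,5,3,4) (5,4,4,5,5,1,4) (5,4,4,5,5,2,4) (5,4,4,5,5,3,4) — 12.
W=2: (5,4,4,3,5,1,4) (5,4,4,3,5,2,4) (5,4,4,3,5,3,4) (5,4,4,4,5,1,4) (5,4,4,4,5,2,4) (5,4,4,4,5,3,4) (5,4,4,5,5,1,4) (5,4,4,5,5,2,4) (5,4,4,5,5,3,4) — 9.
Summing: 12 + 9 = 21.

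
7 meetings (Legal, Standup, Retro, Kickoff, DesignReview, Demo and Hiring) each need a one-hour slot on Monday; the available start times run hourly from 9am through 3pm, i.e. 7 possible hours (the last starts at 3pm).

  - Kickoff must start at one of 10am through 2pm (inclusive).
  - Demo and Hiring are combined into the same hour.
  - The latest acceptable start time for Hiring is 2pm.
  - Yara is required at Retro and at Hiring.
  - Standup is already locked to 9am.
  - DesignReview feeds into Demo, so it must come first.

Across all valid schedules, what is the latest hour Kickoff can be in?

Kickoff is available from 10am; Kickoff's own window allows nothing later than 2pm.
Kickoff at 2pm is achievable: Legal in 9am, Hiring in 10am, Retro in 9am, DesignReview in 9am, Kickoff in 2pm, Demo in 10am, Standup in 9am.

2pm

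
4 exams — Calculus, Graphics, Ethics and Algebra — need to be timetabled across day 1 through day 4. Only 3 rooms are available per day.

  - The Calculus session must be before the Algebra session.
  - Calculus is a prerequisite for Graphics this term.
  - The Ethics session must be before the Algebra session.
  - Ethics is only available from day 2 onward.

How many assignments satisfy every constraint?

Splitting on Calculus: it can be day 1 (9), day 2 (6), day 3 (2). Listing each branch's schedules as (Graphics, Ethics, Algebra) by day number:
Calculus=day 1: (2,2,3) (2,2,4) (2,3,4) (3,2,3) (3,2,4) (3,3,4) (4,2,3) (4,2,4) (4,3,4) — 9.
Calculus=day 2: (3,2,3) (3,2,4) (3,3,4) (4,2,3) (4,2,4) (4,3,4) — 6.
Calculus=day 3: (4,2,4) (4,3,4) — 2.
Summing: 9 + 6 + 2 = 17.

17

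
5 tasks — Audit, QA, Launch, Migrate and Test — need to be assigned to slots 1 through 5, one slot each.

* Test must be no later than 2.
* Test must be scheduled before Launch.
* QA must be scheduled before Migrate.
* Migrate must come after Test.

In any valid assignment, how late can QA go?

Downstream work caps QA at 4.
QA at 4 is achievable: Migrate=5; Audit=1; Launch=2; Test=1; QA=4.

4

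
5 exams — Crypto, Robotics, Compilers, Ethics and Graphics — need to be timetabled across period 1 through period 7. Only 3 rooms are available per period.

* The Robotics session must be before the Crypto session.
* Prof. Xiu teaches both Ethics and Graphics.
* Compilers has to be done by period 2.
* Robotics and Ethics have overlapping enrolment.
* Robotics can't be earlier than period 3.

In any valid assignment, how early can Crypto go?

period 4

Precedence pushes Crypto to at least period 4.
Crypto at period 4 is achievable: Graphics -> period 2; Robotics -> period 3; Compilers -> period 1; Ethics -> period 1; Crypto -> period 4.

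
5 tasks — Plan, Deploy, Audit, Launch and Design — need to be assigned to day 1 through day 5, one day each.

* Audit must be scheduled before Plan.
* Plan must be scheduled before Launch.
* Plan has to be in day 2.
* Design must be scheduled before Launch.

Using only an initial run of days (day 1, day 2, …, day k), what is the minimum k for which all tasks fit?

The precedence chain requires at least 3 distinct days.
3 works (last occupied day: day 3): for example Deploy -> day 1; Launch -> day 3; Plan -> day 2; Design -> day 1; Audit -> day 1.

3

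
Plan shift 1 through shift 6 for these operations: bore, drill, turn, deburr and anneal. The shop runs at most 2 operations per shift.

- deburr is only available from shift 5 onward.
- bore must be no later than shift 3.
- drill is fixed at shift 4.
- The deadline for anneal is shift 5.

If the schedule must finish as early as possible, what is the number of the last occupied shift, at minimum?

With at most 2 per shift and 5 operations, at least 3 shifts are needed.
deburr can't be placed before shift 5, so the schedule must run through at least shift 5.
5 works (last occupied shift: shift 5): for example deburr in shift 5; bore in shift 1; anneal in shift 2; drill in shift 4; turn in shift 1.

5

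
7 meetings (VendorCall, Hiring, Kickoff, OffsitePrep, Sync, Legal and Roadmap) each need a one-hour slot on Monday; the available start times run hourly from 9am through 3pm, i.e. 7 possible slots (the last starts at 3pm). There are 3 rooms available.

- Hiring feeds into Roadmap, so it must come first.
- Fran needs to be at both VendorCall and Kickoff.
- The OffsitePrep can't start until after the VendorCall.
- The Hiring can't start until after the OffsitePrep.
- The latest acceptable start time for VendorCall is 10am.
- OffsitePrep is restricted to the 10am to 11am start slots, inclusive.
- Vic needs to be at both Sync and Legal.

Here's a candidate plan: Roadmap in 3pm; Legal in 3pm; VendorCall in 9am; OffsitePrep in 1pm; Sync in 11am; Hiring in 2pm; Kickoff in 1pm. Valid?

Fran needs to be at both VendorCall and Kickoff — holds.
OffsitePrep is restricted to the 10am to 11am start slots, inclusive — violated.
Hiring feeds into Roadmap, so it must come first — holds.
There are 3 rooms available — holds.
The OffsitePrep can't start until after the VendorCall — holds.
The latest acceptable start time for VendorCall is 10am — holds.
Vic needs to be at both Sync and Legal — holds.
The Hiring can't start until after the OffsitePrep — holds.

Invalid. OffsitePrep is restricted to the 10am to 11am start slots, inclusive.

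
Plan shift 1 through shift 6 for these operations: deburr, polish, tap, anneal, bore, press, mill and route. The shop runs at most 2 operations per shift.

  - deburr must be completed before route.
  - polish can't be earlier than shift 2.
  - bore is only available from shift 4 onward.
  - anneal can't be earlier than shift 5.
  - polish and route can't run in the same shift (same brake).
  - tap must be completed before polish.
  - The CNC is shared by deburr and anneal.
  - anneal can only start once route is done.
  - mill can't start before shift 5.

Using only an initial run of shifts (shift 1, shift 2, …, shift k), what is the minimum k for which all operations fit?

The precedence chain requires at least 3 distinct shifts.
With at most 2 per shift and 8 operations, at least 4 shifts are needed.
anneal can't be placed before shift 5, so the schedule must run through at least shift 5.
5 works (last occupied shift: shift 5): for example bore -> shift 4; press -> shift 2; route -> shift 3; mill -> shift 5; polish -> shift 2; tap -> shift 1; anneal -> shift 5; deburr -> shift 1.

5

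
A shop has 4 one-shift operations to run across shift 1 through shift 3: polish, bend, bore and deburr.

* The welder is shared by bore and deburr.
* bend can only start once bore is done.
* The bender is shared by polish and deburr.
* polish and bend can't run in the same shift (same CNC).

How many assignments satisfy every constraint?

9

Splitting on polish: it can be shift 1 (5), shift 2 (3), shift 3 (1). Listing each branch's schedules as (bend, bore, deburr) by shift number:
polish=shift 1: (2,1,2) (2,1,3) (3,1,2) (3,1,3) (3,2,3) — 5.
polish=shift 2: (3,1,3) (3,2,1) (3,2,3) — 3.
polish=shift 3: (2,1,2) — 1.
Summing: 5 + 3 + 1 = 9.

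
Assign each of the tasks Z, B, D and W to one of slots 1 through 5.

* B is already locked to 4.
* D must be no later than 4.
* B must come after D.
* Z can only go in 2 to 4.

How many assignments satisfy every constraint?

45

Splitting on Z: it can be 2 (15), 3 (15), 4 (15). Listing each branch's schedules as (B, D, W):
Z=2: (4,1,1) (4,1,2) (4,1,3) (4,1,4) (4,1,5) (4,2,1) (4,2,2) (4,2,3) (4,2,4) (4,2,5) (4,3,1) (4,3,2) (4,3,3) (4,3,4) (4,3,5) — 15.
Z=3: (4,1,1) (4,1,2) (4,1,3) (4,1,4) (4,1,5) (4,2,1) (4,2,2) (4,2,3) (4,2,4) (4,2,5) (4,3,1) (4,3,2) (4,3,3) (4,3,4) (4,3,5) — 15.
Z=4: (4,1,1) (4,1,2) (4,1,3) (4,1,4) (4,1,5) (4,2,1) (4,2,2) (4,2,3) (4,2,4) (4,2,5) (4,3,1) (4,3,2) (4,3,3) (4,3,4) (4,3,5) — 15.
Summing: 15 + 15 + 15 = 45.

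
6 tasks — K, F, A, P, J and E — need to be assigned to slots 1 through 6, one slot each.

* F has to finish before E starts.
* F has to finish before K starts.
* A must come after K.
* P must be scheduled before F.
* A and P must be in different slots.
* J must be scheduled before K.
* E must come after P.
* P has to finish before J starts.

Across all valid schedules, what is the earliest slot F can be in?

Precedence pushes F to at least 2; downstream work caps F at 4.
F at 2 is achievable: P=1, J=2, A=4, E=3, K=3, F=2.

2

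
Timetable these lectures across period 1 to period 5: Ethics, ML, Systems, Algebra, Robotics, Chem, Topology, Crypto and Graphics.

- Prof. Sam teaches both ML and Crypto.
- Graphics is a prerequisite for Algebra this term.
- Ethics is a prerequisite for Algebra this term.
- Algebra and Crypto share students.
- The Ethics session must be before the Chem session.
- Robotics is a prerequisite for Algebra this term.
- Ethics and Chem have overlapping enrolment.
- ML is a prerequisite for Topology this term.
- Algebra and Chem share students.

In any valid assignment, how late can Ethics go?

period 3

Downstream work caps Ethics at period 4.
Ethics at period 3 is achievable: Crypto -> period 2, Topology -> period 2, Systems -> period 1, Ethics -> period 3, Chem -> period 5, ML -> period 1, Algebra -> period 4, Robotics -> period 1, Graphics -> period 1.
Nothing later works — the conflict constraints rule out every period after period 3.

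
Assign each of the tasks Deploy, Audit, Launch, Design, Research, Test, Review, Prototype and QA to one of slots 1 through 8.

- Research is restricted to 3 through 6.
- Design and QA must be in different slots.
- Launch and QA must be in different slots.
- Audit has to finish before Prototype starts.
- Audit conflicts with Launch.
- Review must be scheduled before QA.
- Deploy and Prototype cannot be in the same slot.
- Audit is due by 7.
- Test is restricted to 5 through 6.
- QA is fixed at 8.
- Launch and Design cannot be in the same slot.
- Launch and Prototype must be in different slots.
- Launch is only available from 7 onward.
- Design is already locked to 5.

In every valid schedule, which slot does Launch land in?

7

Launch's window is 7–8.
QA is fixed at 8, and Launch can't share a slot with QA.
So Launch must be 7.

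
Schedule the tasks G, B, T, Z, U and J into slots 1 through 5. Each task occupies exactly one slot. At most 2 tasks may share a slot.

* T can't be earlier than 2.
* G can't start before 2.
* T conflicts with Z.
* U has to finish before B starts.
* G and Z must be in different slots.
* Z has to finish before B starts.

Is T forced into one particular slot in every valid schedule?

T can be 2 (e.g. G in 2; Z in 1; B in 3; T in 2; U in 1; J in 3) or 3 (e.g. Z in 1, T in 3, B in 2, J in 3, U in 1, G in 2).

No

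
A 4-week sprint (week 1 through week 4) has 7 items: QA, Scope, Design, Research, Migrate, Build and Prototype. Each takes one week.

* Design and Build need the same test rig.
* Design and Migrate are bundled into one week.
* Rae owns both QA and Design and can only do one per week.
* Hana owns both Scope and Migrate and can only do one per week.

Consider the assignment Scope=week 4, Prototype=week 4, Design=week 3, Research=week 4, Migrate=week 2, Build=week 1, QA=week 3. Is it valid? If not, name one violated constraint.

No. Rae owns both QA and Design and can only do one per week is not satisfied.

Hana owns both Scope and Migrate and can only do one per week — holds.
Rae owns both QA and Design and can only do one per week — violated.
Design and Build need the same test rig — holds.
Design and Migrate are bundled into one week — violated.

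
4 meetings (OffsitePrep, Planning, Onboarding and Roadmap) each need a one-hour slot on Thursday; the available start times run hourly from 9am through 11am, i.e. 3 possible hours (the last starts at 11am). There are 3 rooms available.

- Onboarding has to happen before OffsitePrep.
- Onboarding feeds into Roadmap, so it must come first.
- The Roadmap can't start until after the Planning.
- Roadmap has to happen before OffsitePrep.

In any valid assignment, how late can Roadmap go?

Precedence pushes Roadmap to at least 10am; downstream work caps Roadmap at 10am.
Roadmap at 10am is achievable: OffsitePrep -> 11am; Planning -> 9am; Onboarding -> 9am; Roadmap -> 10am.

10am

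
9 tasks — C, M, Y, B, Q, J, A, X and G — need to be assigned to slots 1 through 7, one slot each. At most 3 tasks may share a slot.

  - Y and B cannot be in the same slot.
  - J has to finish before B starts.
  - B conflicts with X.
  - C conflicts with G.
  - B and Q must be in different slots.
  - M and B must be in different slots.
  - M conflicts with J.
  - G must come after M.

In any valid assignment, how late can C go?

7

C at 7 is achievable: J=2, A=2, Q=1, B=3, Y=1, G=2, X=4, M=1, C=7.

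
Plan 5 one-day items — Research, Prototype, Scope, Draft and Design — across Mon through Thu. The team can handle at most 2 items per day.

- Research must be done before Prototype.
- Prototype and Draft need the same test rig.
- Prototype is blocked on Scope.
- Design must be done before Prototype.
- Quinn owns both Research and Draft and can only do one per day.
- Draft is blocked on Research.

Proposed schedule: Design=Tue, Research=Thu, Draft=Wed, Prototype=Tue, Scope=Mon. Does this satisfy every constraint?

No — it violates: Research must be done before Prototype

The team can handle at most 2 items per day — holds.
Prototype and Draft need the same test rig — holds.
Design must be done before Prototype — violated.
Research must be done before Prototype — violated.
Prototype is blocked on Scope — holds.
Draft is blocked on Research — violated.
Quinn owns both Research and Draft and can only do one per day — holds.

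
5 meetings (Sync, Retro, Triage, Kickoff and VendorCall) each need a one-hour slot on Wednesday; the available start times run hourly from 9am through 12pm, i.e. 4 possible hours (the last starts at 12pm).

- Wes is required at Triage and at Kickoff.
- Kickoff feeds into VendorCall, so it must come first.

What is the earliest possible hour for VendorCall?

Precedence pushes VendorCall to at least 10am.
VendorCall at 10am is achievable: VendorCall in 10am, Sync in 9am, Kickoff in 9am, Retro in 9am, Triage in 10am.

10am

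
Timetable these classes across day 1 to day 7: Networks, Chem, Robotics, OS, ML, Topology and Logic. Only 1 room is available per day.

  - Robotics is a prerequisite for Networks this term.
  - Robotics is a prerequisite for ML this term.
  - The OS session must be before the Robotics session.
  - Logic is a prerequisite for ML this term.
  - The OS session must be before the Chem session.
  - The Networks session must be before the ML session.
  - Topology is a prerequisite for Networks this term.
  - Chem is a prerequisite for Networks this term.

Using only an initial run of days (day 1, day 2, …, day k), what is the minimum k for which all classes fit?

The precedence chain requires at least 4 distinct days.
With at most 1 per day and 7 classes, at least 7 days are needed.
7 works (last occupied day: day 7): for example Networks in day 5, Logic in day 6, OS in day 1, Robotics in day 2, Topology in day 4, ML in day 7, Chem in day 3.

7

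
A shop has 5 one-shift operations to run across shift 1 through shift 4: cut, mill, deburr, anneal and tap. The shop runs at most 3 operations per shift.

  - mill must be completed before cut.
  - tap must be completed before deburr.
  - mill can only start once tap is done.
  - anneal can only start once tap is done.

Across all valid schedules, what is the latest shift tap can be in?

shift 2

Downstream work caps tap at shift 2.
tap at shift 2 is achievable: cut=shift 4; deburr=shift 3; anneal=shift 3; mill=shift 3; tap=shift 2.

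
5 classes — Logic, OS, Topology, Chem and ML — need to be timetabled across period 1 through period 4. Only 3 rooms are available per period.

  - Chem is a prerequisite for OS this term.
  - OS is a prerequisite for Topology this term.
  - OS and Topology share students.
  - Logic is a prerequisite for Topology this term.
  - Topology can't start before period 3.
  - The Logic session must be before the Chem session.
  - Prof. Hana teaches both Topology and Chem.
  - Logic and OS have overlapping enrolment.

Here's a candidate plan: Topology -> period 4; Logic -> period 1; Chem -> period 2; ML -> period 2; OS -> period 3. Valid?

Logic and OS have overlapping enrolment — holds.
The Logic session must be before the Chem session — holds.
Only 3 rooms are available per period — holds.
OS is a prerequisite for Topology this term — holds.
Prof. Hana teaches both Topology and Chem — holds.
Logic is a prerequisite for Topology this term — holds.
Topology can't start before period 3 — holds.
Chem is a prerequisite for OS this term — holds.
OS and Topology share students — holds.

Yes, all constraints hold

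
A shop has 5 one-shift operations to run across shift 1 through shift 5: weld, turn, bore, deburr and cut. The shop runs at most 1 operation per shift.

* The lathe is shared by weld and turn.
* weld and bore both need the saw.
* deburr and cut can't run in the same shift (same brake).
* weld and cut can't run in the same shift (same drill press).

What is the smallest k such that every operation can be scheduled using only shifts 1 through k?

5

With at most 1 per shift and 5 operations, at least 5 shifts are needed.
5 works (last occupied shift: shift 5): for example deburr in shift 4, cut in shift 5, turn in shift 2, bore in shift 3, weld in shift 1.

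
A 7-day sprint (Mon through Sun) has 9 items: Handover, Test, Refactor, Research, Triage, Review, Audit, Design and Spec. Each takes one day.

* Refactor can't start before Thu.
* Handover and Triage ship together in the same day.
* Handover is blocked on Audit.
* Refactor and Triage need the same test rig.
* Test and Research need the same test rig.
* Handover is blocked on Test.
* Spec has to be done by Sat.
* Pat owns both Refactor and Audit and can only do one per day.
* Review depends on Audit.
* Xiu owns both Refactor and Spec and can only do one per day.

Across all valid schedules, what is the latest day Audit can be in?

Sat

Downstream work caps Audit at Sat.
Audit at Sat is achievable: Triage in Sun, Spec in Mon, Handover in Sun, Audit in Sat, Design in Mon, Review in Sun, Test in Mon, Refactor in Thu, Research in Tue.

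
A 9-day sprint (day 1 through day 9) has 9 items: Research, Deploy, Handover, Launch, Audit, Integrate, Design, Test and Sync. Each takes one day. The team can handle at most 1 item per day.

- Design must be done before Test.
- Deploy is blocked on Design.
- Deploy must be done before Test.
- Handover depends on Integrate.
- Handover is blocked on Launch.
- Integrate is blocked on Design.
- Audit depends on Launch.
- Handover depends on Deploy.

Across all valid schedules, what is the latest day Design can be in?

Downstream work caps Design at day 7.
Design at day 5 is achievable: Audit=day 2; Design=day 5; Handover=day 8; Sync=day 4; Integrate=day 7; Test=day 9; Deploy=day 6; Research=day 3; Launch=day 1.
Nothing later works — the capacity limit rule out every day after day 5.

day 5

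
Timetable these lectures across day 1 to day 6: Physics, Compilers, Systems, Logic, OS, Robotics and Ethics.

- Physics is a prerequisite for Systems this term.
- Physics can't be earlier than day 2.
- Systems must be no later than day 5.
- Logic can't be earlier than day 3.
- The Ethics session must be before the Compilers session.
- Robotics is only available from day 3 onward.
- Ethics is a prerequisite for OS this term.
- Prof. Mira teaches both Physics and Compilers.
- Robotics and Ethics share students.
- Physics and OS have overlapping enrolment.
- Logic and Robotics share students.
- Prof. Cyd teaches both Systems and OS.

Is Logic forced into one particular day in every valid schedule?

Logic can be day 3 (e.g. Ethics -> day 1, Systems -> day 3, OS -> day 4, Physics -> day 2, Robotics -> day 4, Logic -> day 3, Compilers -> day 3) or day 4 (e.g. Logic -> day 4, Robotics -> day 3, OS -> day 4, Systems -> day 3, Physics -> day 2, Compilers -> day 3, Ethics -> day 1).

No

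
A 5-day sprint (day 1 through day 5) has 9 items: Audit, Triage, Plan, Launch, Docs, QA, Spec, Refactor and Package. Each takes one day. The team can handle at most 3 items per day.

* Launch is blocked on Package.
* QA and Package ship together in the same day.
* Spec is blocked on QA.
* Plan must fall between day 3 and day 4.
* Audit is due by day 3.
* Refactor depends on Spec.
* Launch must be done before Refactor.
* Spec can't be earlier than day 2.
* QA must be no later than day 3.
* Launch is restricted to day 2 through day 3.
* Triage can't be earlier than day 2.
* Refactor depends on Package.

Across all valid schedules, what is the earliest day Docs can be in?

Docs at day 1 is achievable: Audit -> day 2; Plan -> day 3; Triage -> day 3; Package -> day 1; Refactor -> day 3; Launch -> day 2; Docs -> day 1; QA -> day 1; Spec -> day 2.

day 1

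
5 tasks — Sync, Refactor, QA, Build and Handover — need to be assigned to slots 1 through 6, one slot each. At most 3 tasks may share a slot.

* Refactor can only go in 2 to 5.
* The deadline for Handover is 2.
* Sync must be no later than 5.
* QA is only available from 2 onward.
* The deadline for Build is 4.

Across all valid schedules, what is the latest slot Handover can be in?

Handover's own window allows nothing later than 2.
Handover at 2 is achievable: Build -> 1; Refactor -> 2; QA -> 2; Sync -> 1; Handover -> 2.

2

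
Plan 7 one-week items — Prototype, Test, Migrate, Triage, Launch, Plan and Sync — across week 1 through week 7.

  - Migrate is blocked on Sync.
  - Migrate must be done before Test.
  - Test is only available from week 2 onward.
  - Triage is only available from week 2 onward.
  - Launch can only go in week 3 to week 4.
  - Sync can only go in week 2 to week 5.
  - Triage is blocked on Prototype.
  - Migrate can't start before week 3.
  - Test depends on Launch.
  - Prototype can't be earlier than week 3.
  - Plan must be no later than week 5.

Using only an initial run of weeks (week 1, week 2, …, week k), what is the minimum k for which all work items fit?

The precedence chain requires at least 3 distinct weeks.
Propagating the time windows through the other constraints, Test can't land before week 4, so the schedule must run through at least week 4.
4 works (last occupied week: week 4): for example Plan in week 1, Triage in week 4, Launch in week 3, Test in week 4, Sync in week 2, Migrate in week 3, Prototype in week 3.

4 weeks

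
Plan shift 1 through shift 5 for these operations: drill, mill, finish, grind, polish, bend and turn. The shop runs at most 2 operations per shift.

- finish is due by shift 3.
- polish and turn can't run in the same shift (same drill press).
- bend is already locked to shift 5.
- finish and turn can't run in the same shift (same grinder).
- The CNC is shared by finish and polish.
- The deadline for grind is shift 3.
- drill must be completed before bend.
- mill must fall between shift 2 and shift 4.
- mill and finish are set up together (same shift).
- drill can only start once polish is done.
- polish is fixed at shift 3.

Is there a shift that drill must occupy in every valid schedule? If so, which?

polish is fixed at shift 3 and must come before drill, so drill is at least shift 4.
bend is fixed at shift 5 and must come after drill, so drill is at most shift 4.
So drill must be shift 4.

shift 4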